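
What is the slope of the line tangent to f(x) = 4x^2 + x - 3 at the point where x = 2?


The slope of the tangent line equals f'(x) at the point.
f(x) = 4x^2 + x - 3
f'(x) = 8x + 1
At x = 2:
f'(2) = 8 * 2 + 1
= 16 + 1
= 17

17


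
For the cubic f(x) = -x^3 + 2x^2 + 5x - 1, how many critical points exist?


Find where f'(x) = 0:
f(x) = -x^3 + 2x^2 + 5x - 1
f'(x) = -3x^2 + 4x + 5
This is a quadratic in x. Use the discriminant to count real roots.
Discriminant = (4)^2 - 4 * (-3) * 5
= 16 - (-60)
= 76
Since discriminant > 0, f'(x) = 0 has 2 real solutions.
Number of critical points: 2

2


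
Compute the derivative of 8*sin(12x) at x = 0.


Apply the chain rule to differentiate 8*sin(12x):
d/dx [8*sin(12x)]
= 8 * cos(12x) * d/dx(12x)
= 8 * 12 * cos(12x)
= 96 * cos(12x)
Evaluate at x = 0:
= 96 * cos(0)
= 96 * 1
= 96

96


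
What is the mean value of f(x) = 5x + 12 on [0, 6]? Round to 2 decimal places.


Average value = 1/(b-a) * integral from a to b of f(x) dx
First compute the integral of 5x + 12:
F(x) = (5/2)x^2 + 12x
F(6) = 5/2 * 36 + 12 * 6 = 162
F(0) = 5/2 * 0 + 12 * 0 = 0
Integral = 162 - 0 = 162
Average = 162 / (6 - 0) = 162 / 6
= 27 = 27.00

27.00


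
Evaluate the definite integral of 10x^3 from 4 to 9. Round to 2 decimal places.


Find the antiderivative of 10x^3:
F(x) = 10/4 * x^4
Apply the Fundamental Theorem of Calculus:
F(9) - F(4)
= 10/4 * 9^4 - 10/4 * 4^4
= 10/4 * (6561 - 256)
= 10/4 * 6305
= 31525/2 = 15762.50

15762.50


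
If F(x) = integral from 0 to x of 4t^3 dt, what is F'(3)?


By the Fundamental Theorem of Calculus (Part 1):
If F(x) = integral from 0 to x of f(t) dt, then F'(x) = f(x)
Here f(t) = 4t^3
So F'(x) = 4x^3
Evaluate at x = 3:
F'(3) = 4 * 3^3
= 4 * 27
= 108

108


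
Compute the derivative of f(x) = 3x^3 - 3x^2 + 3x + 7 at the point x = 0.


Differentiate f(x) = 3x^3 - 3x^2 + 3x + 7 term by term:
f'(x) = 9x^2 - 6x + 3
Substitute x = 0:
f'(0) = 9 * 0^2 - 6 * 0 + 3
= 0 + 0 + 3
= 3

3


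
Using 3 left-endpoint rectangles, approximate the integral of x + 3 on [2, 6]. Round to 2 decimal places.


Left Riemann sum uses left endpoints of each subinterval.
Interval: [2, 6], n = 3
dx = (6 - 2) / 3 = 4/3
Left endpoints: [2, 10/3, 14/3]
f values: [5, 19/3, 23/3]
Sum = dx * (sum of f values)
= 4/3 * 19
= 76/3 ≈ 25.33

25.33


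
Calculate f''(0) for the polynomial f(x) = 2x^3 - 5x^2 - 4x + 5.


First derivative:
f'(x) = 6x^2 - 10x - 4
Second derivative:
f''(x) = 12x - 10
Substitute x = 0:
f''(0) = 12 * 0 - 10
= 0 - 10
= -10

-10


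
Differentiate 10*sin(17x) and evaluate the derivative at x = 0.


Apply the chain rule to differentiate 10*sin(17x):
d/dx [10*sin(17x)]
= 10 * cos(17x) * d/dx(17x)
= 10 * 17 * cos(17x)
= 170 * cos(17x)
Evaluate at x = 0:
= 170 * cos(0)
= 170 * 1
= 170

170


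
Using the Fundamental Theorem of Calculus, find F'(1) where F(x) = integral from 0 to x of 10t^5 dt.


By the Fundamental Theorem of Calculus (Part 1):
If F(x) = integral from 0 to x of f(t) dt, then F'(x) = f(x)
Here f(t) = 10t^5
So F'(x) = 10x^5
Evaluate at x = 1:
F'(1) = 10 * 1^5
= 10 * 1
= 10

10


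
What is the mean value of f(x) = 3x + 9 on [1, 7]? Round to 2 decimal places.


Average value = 1/(b-a) * integral from a to b of f(x) dx
First compute the integral of 3x + 9:
F(x) = (3/2)x^2 + 9x
F(7) = 3/2 * 49 + 9 * 7 = 273/2
F(1) = 3/2 * 1 + 9 * 1 = 21/2
Integral = 273/2 - 21/2 = 126
Average = 126 / (7 - 1) = 126 / 6
= 21 = 21.00

21.00


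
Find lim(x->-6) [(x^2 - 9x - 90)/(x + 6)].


Direct substitution gives 0/0, so we factor the numerator.
Factor: (x^2 - 9x - 90) = (x + 6)(x - 15)
Cancel the common factor (x + 6):
(x^2 - 9x - 90)/(x + 6) = (x - 15)
Now substitute x = -6:
= (-6) - (15) = -21

-21


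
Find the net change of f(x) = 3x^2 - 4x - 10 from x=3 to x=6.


Net change = f(b) - f(a)
f(x) = 3x^2 - 4x - 10
Compute f(6):
f(6) = 3 * 6^2 - 4 * 6 - 10
= 108 - 24 - 10
= 74
Compute f(3):
f(3) = 3 * 3^2 - 4 * 3 - 10
= 27 - 12 - 10
= 5
Net change = 74 - 5 = 69

69


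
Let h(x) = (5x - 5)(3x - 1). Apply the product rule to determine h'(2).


Let u(x) = 5x - 5 and v(x) = 3x - 1
u'(x) = 5
v'(x) = 3
Product rule: h'(x) = u'(x)*v(x) + u(x)*v'(x)
= 5 * (3x - 1) + (5x - 5) * 3
At x = 2:
u(2) = 5 * 2 - 5 = 5
v(2) = 3 * 2 - 1 = 5
h'(2) = 5 * 5 + 5 * 3
= 25 + 15
= 40

40


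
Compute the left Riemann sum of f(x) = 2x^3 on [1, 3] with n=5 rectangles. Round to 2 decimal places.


Left Riemann sum uses left endpoints of each subinterval.
Interval: [1, 3], n = 5
dx = (3 - 1) / 5 = 2/5
Left endpoints: [1, 7/5, 9/5, 11/5, 13/5]
f values: [2, 686/125, 1458/125, 2662/125, 4394/125]
Sum = dx * (sum of f values)
= 2/5 * 378/5
= 756/25 = 30.24

30.24


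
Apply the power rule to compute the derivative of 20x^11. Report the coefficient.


We apply the power rule: d/dx [ax^n] = a*n * x^(n-1)
d/dx [20x^11]
= 20 * 11 * x^(11-1)
= 220x^10
The coefficient is 220

220


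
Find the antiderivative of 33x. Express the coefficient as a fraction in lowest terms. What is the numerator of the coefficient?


Apply the power rule for integration:
integral of ax^n dx = a/(n+1) * x^(n+1) + C
integral of 33x dx
= 33/2 * x^2 + C
The coefficient in lowest terms is 33/2, and its numerator is 33

33


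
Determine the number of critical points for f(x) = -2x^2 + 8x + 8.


Find where f'(x) = 0:
f'(x) = -4x + 8
Set f'(x) = 0:
-4x + 8 = 0
x = -8 / (-4) = 2
This is a linear equation in x, so there is exactly one solution.
Number of critical points: 1

1


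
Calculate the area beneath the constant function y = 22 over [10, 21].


The area under a constant function y = 22 is a rectangle.
Width = 21 - 10 = 11
Height = 22
Area = width * height
= 11 * 22
= 242

242


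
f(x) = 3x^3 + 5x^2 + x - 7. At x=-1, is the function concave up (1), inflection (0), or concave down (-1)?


Concavity is determined by the sign of f''(x).
f(x) = 3x^3 + 5x^2 + x - 7
f'(x) = 9x^2 + 10x + 1
f''(x) = 18x + 10
f''(-1) = 18 * (-1) + 10
= -18 + 10
= -8
Since f''(-1) < 0, the function is concave down (-1)

-1


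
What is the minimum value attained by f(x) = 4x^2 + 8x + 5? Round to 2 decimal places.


For a quadratic f(x) = ax^2 + bx + c with a > 0, the minimum is at the vertex.
Vertex x-coordinate: x = -b/(2a)
x = -(8) / (2 * 4)
x = -8/8 = -1
Substitute back to find the minimum value:
f(-1) = 4 * (-1)^2 + 8 * (-1) + 5
= 4 - 8 + 5
= 1 = 1.00

1.00


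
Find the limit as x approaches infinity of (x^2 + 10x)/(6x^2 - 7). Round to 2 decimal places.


For limits at infinity with equal-degree polynomials,
we compare leading coefficients.
Numerator leading term: x^2
Denominator leading term: 6x^2
Divide both by x^2:
lim = (1 + 10/x) / (6 - 7/x^2)
As x -> infinity, the 1/x and 1/x^2 terms vanish:
= 1/6 ≈ 0.17

0.17


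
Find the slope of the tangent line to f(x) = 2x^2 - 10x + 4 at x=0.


The slope of the tangent line equals f'(x) at the point.
f(x) = 2x^2 - 10x + 4
f'(x) = 4x - 10
At x = 0:
f'(0) = 4 * 0 - 10
= 0 - 10
= -10

-10


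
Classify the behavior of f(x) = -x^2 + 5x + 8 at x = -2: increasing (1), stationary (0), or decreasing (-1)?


Compute f'(x) to determine behavior:
f'(x) = -2x + 5
f'(-2) = -2 * (-2) + 5
= 4 + 5
= 9
Since f'(-2) > 0, the function is increasing (1)

1


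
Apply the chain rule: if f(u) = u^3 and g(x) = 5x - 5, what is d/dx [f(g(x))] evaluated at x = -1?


Using the chain rule: (f(g(x)))' = f'(g(x)) * g'(x)
First, find g(-1):
g(-1) = 5 * (-1) - 5 = -10
Next, f'(u) = 3u^2
And g'(x) = 5
So f'(g(-1)) * g'(-1)
= 3 * (-10)^2 * 5
= 3 * 100 * 5
= 1500

1500


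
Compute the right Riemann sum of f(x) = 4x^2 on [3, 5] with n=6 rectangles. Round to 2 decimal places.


Right Riemann sum uses right endpoints of each subinterval.
Interval: [3, 5], n = 6
dx = (5 - 3) / 6 = 1/3
Right endpoints: [10/3, 11/3, 4, 13/3, 14/3, 5]
f values: [400/9, 484/9, 64, 676/9, 784/9, 100]
Sum = dx * (sum of f values)
= 1/3 * 3820/9
= 3820/27 ≈ 141.48

141.48


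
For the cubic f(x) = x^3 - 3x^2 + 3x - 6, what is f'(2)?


Differentiate f(x) = x^3 - 3x^2 + 3x - 6 term by term:
f'(x) = 3x^2 - 6x + 3
Substitute x = 2:
f'(2) = 3 * 2^2 - 6 * 2 + 3
= 12 - 12 + 3
= 3

3


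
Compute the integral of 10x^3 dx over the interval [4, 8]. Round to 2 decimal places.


Find the antiderivative of 10x^3:
F(x) = 10/4 * x^4
Apply the Fundamental Theorem of Calculus:
F(8) - F(4)
= 10/4 * 8^4 - 10/4 * 4^4
= 10/4 * (4096 - 256)
= 10/4 * 3840
= 9600 = 9600.00

9600.00


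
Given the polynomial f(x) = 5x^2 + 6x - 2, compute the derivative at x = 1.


Differentiate term by term using power and sum rules:
f(x) = 5x^2 + 6x - 2
f'(x) = 10x + 6
Substitute x = 1:
f'(1) = 10 * 1 + 6
= 10 + 6
= 16

16


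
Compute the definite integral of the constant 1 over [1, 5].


The integral of a constant k over [a, b] equals k * (b - a).
integral from 1 to 5 of 1 dx
= 1 * (5 - 1)
= 1 * 4
= 4

4


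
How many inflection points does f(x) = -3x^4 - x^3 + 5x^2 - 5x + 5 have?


Inflection points occur where f''(x) = 0 and concavity changes.
f(x) = -3x^4 - x^3 + 5x^2 - 5x + 5
f'(x) = -12x^3 - 3x^2 + 10x - 5
f''(x) = -36x^2 - 6x + 10
This is a quadratic in x. Use the discriminant to count real roots.
Discriminant = (-6)^2 - 4 * (-36) * 10
= 36 - (-1440)
= 1476
Since discriminant > 0, f''(x) = 0 has 2 distinct real solutions.
A quadratic with two distinct real roots changes sign at each root, so concavity changes at both.
Number of inflection points: 2

2


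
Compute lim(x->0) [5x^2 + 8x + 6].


Since polynomials are continuous, we use direct substitution.
lim(x->0) of 5x^2 + 8x + 6
= 5 * 0^2 + 8 * 0 + 6
= 0 + 0 + 6
= 6

6


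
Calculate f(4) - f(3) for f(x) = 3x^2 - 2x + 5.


Net change = f(b) - f(a)
f(x) = 3x^2 - 2x + 5
Compute f(4):
f(4) = 3 * 4^2 - 2 * 4 + 5
= 48 - 8 + 5
= 45
Compute f(3):
f(3) = 3 * 3^2 - 2 * 3 + 5
= 27 - 6 + 5
= 26
Net change = 45 - 26 = 19

19


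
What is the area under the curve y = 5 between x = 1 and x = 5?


The area under a constant function y = 5 is a rectangle.
Width = 5 - 1 = 4
Height = 5
Area = width * height
= 4 * 5
= 20

20


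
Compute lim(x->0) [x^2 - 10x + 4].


Since polynomials are continuous, we use direct substitution.
lim(x->0) of x^2 - 10x + 4
= 1 * 0^2 - 10 * 0 + 4
= 0 + 0 + 4
= 4

4


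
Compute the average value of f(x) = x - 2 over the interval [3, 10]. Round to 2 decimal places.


Average value = 1/(b-a) * integral from a to b of f(x) dx
First compute the integral of x - 2:
F(x) = (1/2)x^2 - 2x
F(10) = 1/2 * 100 - 2 * 10 = 30
F(3) = 1/2 * 9 - 2 * 3 = -3/2
Integral = 30 - (-3/2) = 63/2
Average = (63/2) / (10 - 3) = (63/2) / 7
= 9/2 = 4.50

4.50


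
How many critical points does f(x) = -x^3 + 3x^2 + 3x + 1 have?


Find where f'(x) = 0:
f(x) = -x^3 + 3x^2 + 3x + 1
f'(x) = -3x^2 + 6x + 3
This is a quadratic in x. Use the discriminant to count real roots.
Discriminant = (6)^2 - 4 * (-3) * 3
= 36 - (-36)
= 72
Since discriminant > 0, f'(x) = 0 has 2 real solutions.
Number of critical points: 2

2


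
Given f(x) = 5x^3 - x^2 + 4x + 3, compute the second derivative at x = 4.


First derivative:
f'(x) = 15x^2 - 2x + 4
Second derivative:
f''(x) = 30x - 2
Substitute x = 4:
f''(4) = 30 * 4 - 2
= 120 - 2
= 118

118


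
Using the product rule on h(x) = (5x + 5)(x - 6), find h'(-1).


Let u(x) = 5x + 5 and v(x) = x - 6
u'(x) = 5
v'(x) = 1
Product rule: h'(x) = u'(x)*v(x) + u(x)*v'(x)
= 5 * (x - 6) + (5x + 5) * 1
At x = -1:
u(-1) = 5 * (-1) + 5 = 0
v(-1) = 1 * (-1) - 6 = -7
h'(-1) = 5 * (-7) + 0 * 1
= -35 + 0
= -35

-35


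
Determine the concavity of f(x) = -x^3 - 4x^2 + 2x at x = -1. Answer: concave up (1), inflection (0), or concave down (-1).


Concavity is determined by the sign of f''(x).
f(x) = -x^3 - 4x^2 + 2x
f'(x) = -3x^2 - 8x + 2
f''(x) = -6x - 8
f''(-1) = -6 * (-1) - 8
= 6 - 8
= -2
Since f''(-1) < 0, the function is concave down (-1)

-1


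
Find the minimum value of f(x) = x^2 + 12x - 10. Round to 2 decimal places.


For a quadratic f(x) = ax^2 + bx + c with a > 0, the minimum is at the vertex.
Vertex x-coordinate: x = -b/(2a)
x = -(12) / (2 * 1)
x = -12/2 = -6
Substitute back to find the minimum value:
f(-6) = 1 * (-6)^2 + 12 * (-6) - 10
= 36 - 72 - 10
= -46 = -46.00

-46.00


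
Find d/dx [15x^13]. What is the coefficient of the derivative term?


We apply the power rule: d/dx [ax^n] = a*n * x^(n-1)
d/dx [15x^13]
= 15 * 13 * x^(13-1)
= 195x^12
The coefficient is 195

195


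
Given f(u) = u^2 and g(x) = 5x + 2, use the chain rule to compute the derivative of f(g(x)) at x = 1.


Using the chain rule: (f(g(x)))' = f'(g(x)) * g'(x)
First, find g(1):
g(1) = 5 * 1 + 2 = 7
Next, f'(u) = 2u
And g'(x) = 5
So f'(g(1)) * g'(1)
= 2 * 7 * 5
= 70

70


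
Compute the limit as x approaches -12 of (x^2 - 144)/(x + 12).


Direct substitution gives 0/0, so we factor the numerator.
Factor: (x^2 - 144) = (x + 12)(x - 12)
Cancel the common factor (x + 12):
(x^2 - 144)/(x + 12) = (x - 12)
Now substitute x = -12:
= (-12) - (12) = -24

-24


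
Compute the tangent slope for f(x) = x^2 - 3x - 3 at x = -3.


The slope of the tangent line equals f'(x) at the point.
f(x) = x^2 - 3x - 3
f'(x) = 2x - 3
At x = -3:
f'(-3) = 2 * (-3) - 3
= -6 - 3
= -9

-9


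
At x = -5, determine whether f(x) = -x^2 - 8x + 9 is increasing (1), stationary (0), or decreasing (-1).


Compute f'(x) to determine behavior:
f'(x) = -2x - 8
f'(-5) = -2 * (-5) - 8
= 10 - 8
= 2
Since f'(-5) > 0, the function is increasing (1)

1


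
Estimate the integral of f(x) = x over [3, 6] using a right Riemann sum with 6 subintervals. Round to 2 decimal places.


Right Riemann sum uses right endpoints of each subinterval.
Interval: [3, 6], n = 6
dx = (6 - 3) / 6 = 1/2
Right endpoints: [7/2, 4, 9/2, 5, 11/2, 6]
f values: [7/2, 4, 9/2, 5, 11/2, 6]
Sum = dx * (sum of f values)
= 1/2 * 57/2
= 57/4 = 14.25

14.25


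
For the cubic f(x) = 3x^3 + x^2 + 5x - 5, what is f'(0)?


Differentiate f(x) = 3x^3 + x^2 + 5x - 5 term by term:
f'(x) = 9x^2 + 2x + 5
Substitute x = 0:
f'(0) = 9 * 0^2 + 2 * 0 + 5
= 0 + 0 + 5
= 5

5


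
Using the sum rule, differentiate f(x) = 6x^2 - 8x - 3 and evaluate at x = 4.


Differentiate term by term using power and sum rules:
f(x) = 6x^2 - 8x - 3
f'(x) = 12x - 8
Substitute x = 4:
f'(4) = 12 * 4 - 8
= 48 - 8
= 40

40


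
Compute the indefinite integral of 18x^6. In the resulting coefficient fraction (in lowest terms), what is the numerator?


Apply the power rule for integration:
integral of ax^n dx = a/(n+1) * x^(n+1) + C
integral of 18x^6 dx
= 18/7 * x^7 + C
The coefficient in lowest terms is 18/7, and its numerator is 18

18


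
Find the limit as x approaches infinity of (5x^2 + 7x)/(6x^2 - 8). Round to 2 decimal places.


For limits at infinity with equal-degree polynomials,
we compare leading coefficients.
Numerator leading term: 5x^2
Denominator leading term: 6x^2
Divide both by x^2:
lim = (5 + 7/x) / (6 - 8/x^2)
As x -> infinity, the 1/x and 1/x^2 terms vanish:
= 5/6 ≈ 0.83

0.83


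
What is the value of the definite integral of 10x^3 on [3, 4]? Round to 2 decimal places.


Find the antiderivative of 10x^3:
F(x) = 10/4 * x^4
Apply the Fundamental Theorem of Calculus:
F(4) - F(3)
= 10/4 * 4^4 - 10/4 * 3^4
= 10/4 * (256 - 81)
= 10/4 * 175
= 875/2 = 437.50

437.50


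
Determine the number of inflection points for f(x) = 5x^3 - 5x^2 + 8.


Inflection points occur where f''(x) = 0 and concavity changes.
f(x) = 5x^3 - 5x^2 + 8
f'(x) = 15x^2 - 10x
f''(x) = 30x - 10
Set f''(x) = 0:
30x - 10 = 0
x = 10 / 30 = 1/3
Since f''(x) is linear (degree 1), it changes sign at this point.
Therefore there is exactly 1 inflection point.

1


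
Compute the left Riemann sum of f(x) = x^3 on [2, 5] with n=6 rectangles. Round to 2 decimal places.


Left Riemann sum uses left endpoints of each subinterval.
Interval: [2, 5], n = 6
dx = (5 - 2) / 6 = 1/2
Left endpoints: [2, 5/2, 3, 7/2, 4, 9/2]
f values: [8, 125/8, 27, 343/8, 64, 729/8]
Sum = dx * (sum of f values)
= 1/2 * 1989/8
= 1989/16 ≈ 124.31

124.31


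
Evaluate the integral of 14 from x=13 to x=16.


The integral of a constant k over [a, b] equals k * (b - a).
integral from 13 to 16 of 14 dx
= 14 * (16 - 13)
= 14 * 3
= 42

42


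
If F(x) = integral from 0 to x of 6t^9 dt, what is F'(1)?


By the Fundamental Theorem of Calculus (Part 1):
If F(x) = integral from 0 to x of f(t) dt, then F'(x) = f(x)
Here f(t) = 6t^9
So F'(x) = 6x^9
Evaluate at x = 1:
F'(1) = 6 * 1^9
= 6 * 1
= 6

6


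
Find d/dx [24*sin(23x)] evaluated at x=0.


Apply the chain rule to differentiate 24*sin(23x):
d/dx [24*sin(23x)]
= 24 * cos(23x) * d/dx(23x)
= 24 * 23 * cos(23x)
= 552 * cos(23x)
Evaluate at x = 0:
= 552 * cos(0)
= 552 * 1
= 552

552


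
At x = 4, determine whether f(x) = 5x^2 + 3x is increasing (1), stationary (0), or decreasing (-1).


Compute f'(x) to determine behavior:
f'(x) = 10x + 3
f'(4) = 10 * 4 + 3
= 40 + 3
= 43
Since f'(4) > 0, the function is increasing (1)

1


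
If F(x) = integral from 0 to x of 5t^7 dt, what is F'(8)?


By the Fundamental Theorem of Calculus (Part 1):
If F(x) = integral from 0 to x of f(t) dt, then F'(x) = f(x)
Here f(t) = 5t^7
So F'(x) = 5x^7
Evaluate at x = 8:
F'(8) = 5 * 8^7
= 5 * 2097152
= 10485760

10485760


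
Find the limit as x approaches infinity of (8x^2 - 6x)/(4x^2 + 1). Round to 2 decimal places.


For limits at infinity with equal-degree polynomials,
we compare leading coefficients.
Numerator leading term: 8x^2
Denominator leading term: 4x^2
Divide both by x^2:
lim = (8 - 6/x) / (4 + 1/x^2)
As x -> infinity, the 1/x and 1/x^2 terms vanish:
= 8/4 = 2 = 2.00

2.00


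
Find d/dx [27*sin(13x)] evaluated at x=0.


Apply the chain rule to differentiate 27*sin(13x):
d/dx [27*sin(13x)]
= 27 * cos(13x) * d/dx(13x)
= 27 * 13 * cos(13x)
= 351 * cos(13x)
Evaluate at x = 0:
= 351 * cos(0)
= 351 * 1
= 351

351


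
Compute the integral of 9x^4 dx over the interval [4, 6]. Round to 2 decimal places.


Find the antiderivative of 9x^4:
F(x) = 9/5 * x^5
Apply the Fundamental Theorem of Calculus:
F(6) - F(4)
= 9/5 * 6^5 - 9/5 * 4^5
= 9/5 * (7776 - 1024)
= 9/5 * 6752
= 60768/5 = 12153.60

12153.60


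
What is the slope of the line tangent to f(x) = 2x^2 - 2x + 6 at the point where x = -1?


The slope of the tangent line equals f'(x) at the point.
f(x) = 2x^2 - 2x + 6
f'(x) = 4x - 2
At x = -1:
f'(-1) = 4 * (-1) - 2
= -4 - 2
= -6

-6


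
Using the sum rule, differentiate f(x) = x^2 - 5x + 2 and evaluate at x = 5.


Differentiate term by term using power and sum rules:
f(x) = x^2 - 5x + 2
f'(x) = 2x - 5
Substitute x = 5:
f'(5) = 2 * 5 - 5
= 10 - 5
= 5

5


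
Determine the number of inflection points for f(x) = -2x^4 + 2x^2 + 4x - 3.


Inflection points occur where f''(x) = 0 and concavity changes.
f(x) = -2x^4 + 2x^2 + 4x - 3
f'(x) = -8x^3 + 4x + 4
f''(x) = -24x^2 + 4
This is a quadratic in x. Use the discriminant to count real roots.
Discriminant = (0)^2 - 4 * (-24) * 4
= 0 - (-384)
= 384
Since discriminant > 0, f''(x) = 0 has 2 distinct real solutions.
A quadratic with two distinct real roots changes sign at each root, so concavity changes at both.
Number of inflection points: 2

2


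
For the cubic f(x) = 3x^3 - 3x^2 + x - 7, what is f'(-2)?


Differentiate f(x) = 3x^3 - 3x^2 + x - 7 term by term:
f'(x) = 9x^2 - 6x + 1
Substitute x = -2:
f'(-2) = 9 * (-2)^2 - 6 * (-2) + 1
= 36 + 12 + 1
= 49

49


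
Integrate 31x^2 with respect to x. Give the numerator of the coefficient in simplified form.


Apply the power rule for integration:
integral of ax^n dx = a/(n+1) * x^(n+1) + C
integral of 31x^2 dx
= 31/3 * x^3 + C
The coefficient in lowest terms is 31/3, and its numerator is 31

31


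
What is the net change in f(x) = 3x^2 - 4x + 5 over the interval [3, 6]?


Net change = f(b) - f(a)
f(x) = 3x^2 - 4x + 5
Compute f(6):
f(6) = 3 * 6^2 - 4 * 6 + 5
= 108 - 24 + 5
= 89
Compute f(3):
f(3) = 3 * 3^2 - 4 * 3 + 5
= 27 - 12 + 5
= 20
Net change = 89 - 20 = 69

69


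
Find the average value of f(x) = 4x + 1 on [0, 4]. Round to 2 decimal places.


Average value = 1/(b-a) * integral from a to b of f(x) dx
First compute the integral of 4x + 1:
F(x) = 2x^2 + x
F(4) = 2 * 16 + 1 * 4 = 36
F(0) = 2 * 0 + 1 * 0 = 0
Integral = 36 - 0 = 36
Average = 36 / (4 - 0) = 36 / 4
= 9 = 9.00

9.00


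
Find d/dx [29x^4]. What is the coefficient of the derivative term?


We apply the power rule: d/dx [ax^n] = a*n * x^(n-1)
d/dx [29x^4]
= 29 * 4 * x^(4-1)
= 116x^3
The coefficient is 116

116


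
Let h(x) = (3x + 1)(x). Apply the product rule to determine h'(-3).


Let u(x) = 3x + 1 and v(x) = x
u'(x) = 3
v'(x) = 1
Product rule: h'(x) = u'(x)*v(x) + u(x)*v'(x)
= 3 * (x) + (3x + 1) * 1
At x = -3:
u(-3) = 3 * (-3) + 1 = -8
v(-3) = 1 * (-3) + 0 = -3
h'(-3) = 3 * (-3) + (-8) * 1
= -9 - 8
= -17

-17


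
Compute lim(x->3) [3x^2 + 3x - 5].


Since polynomials are continuous, we use direct substitution.
lim(x->3) of 3x^2 + 3x - 5
= 3 * 3^2 + 3 * 3 - 5
= 27 + 9 - 5
= 31

31


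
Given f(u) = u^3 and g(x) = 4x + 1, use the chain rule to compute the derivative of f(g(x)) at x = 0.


Using the chain rule: (f(g(x)))' = f'(g(x)) * g'(x)
First, find g(0):
g(0) = 4 * 0 + 1 = 1
Next, f'(u) = 3u^2
And g'(x) = 4
So f'(g(0)) * g'(0)
= 3 * 1^2 * 4
= 3 * 1 * 4
= 12

12


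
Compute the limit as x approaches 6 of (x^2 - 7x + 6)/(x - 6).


Direct substitution gives 0/0, so we factor the numerator.
Factor: (x^2 - 7x + 6) = (x - 6)(x - 1)
Cancel the common factor (x - 6):
(x^2 - 7x + 6)/(x - 6) = (x - 1)
Now substitute x = 6:
= (6) - (1) = 5

5


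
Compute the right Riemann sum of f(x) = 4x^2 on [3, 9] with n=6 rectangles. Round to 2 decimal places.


Right Riemann sum uses right endpoints of each subinterval.
Interval: [3, 9], n = 6
dx = (9 - 3) / 6 = 1
Right endpoints: [4, 5, 6, 7, 8, 9]
f values: [64, 100, 144, 196, 256, 324]
Sum = dx * (sum of f values)
= 1 * 1084
= 1084 = 1084.00

1084.00


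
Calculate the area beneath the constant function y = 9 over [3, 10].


The area under a constant function y = 9 is a rectangle.
Width = 10 - 3 = 7
Height = 9
Area = width * height
= 7 * 9
= 63

63


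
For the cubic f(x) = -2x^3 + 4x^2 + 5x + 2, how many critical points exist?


Find where f'(x) = 0:
f(x) = -2x^3 + 4x^2 + 5x + 2
f'(x) = -6x^2 + 8x + 5
This is a quadratic in x. Use the discriminant to count real roots.
Discriminant = (8)^2 - 4 * (-6) * 5
= 64 - (-120)
= 184
Since discriminant > 0, f'(x) = 0 has 2 real solutions.
Number of critical points: 2

2


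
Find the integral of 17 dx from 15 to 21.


The integral of a constant k over [a, b] equals k * (b - a).
integral from 15 to 21 of 17 dx
= 17 * (21 - 15)
= 17 * 6
= 102

102


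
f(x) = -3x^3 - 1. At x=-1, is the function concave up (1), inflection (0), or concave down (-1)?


Concavity is determined by the sign of f''(x).
f(x) = -3x^3 - 1
f'(x) = -9x^2
f''(x) = -18x
f''(-1) = -18 * (-1) + 0
= 18 + 0
= 18
Since f''(-1) > 0, the function is concave up (1)

1


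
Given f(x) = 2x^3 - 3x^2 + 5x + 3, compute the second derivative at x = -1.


First derivative:
f'(x) = 6x^2 - 6x + 5
Second derivative:
f''(x) = 12x - 6
Substitute x = -1:
f''(-1) = 12 * (-1) - 6
= -12 - 6
= -18

-18


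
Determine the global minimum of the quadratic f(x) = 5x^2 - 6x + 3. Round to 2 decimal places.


For a quadratic f(x) = ax^2 + bx + c with a > 0, the minimum is at the vertex.
Vertex x-coordinate: x = -b/(2a)
x = -(-6) / (2 * 5)
x = 6/10 = 3/5
Substitute back to find the minimum value:
f(3/5) = 5 * (3/5)^2 - 6 * (3/5) + 3
= 9/5 - 18/5 + 3
= 6/5 = 1.20

1.20


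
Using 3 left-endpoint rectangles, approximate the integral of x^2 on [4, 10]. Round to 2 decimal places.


Left Riemann sum uses left endpoints of each subinterval.
Interval: [4, 10], n = 3
dx = (10 - 4) / 3 = 2
Left endpoints: [4, 6, 8]
f values: [16, 36, 64]
Sum = dx * (sum of f values)
= 2 * 116
= 232 = 232.00

232.00


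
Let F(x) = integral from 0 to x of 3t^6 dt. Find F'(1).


By the Fundamental Theorem of Calculus (Part 1):
If F(x) = integral from 0 to x of f(t) dt, then F'(x) = f(x)
Here f(t) = 3t^6
So F'(x) = 3x^6
Evaluate at x = 1:
F'(1) = 3 * 1^6
= 3 * 1
= 3

3


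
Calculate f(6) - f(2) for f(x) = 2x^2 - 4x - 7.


Net change = f(b) - f(a)
f(x) = 2x^2 - 4x - 7
Compute f(6):
f(6) = 2 * 6^2 - 4 * 6 - 7
= 72 - 24 - 7
= 41
Compute f(2):
f(2) = 2 * 2^2 - 4 * 2 - 7
= 8 - 8 - 7
= -7
Net change = 41 - (-7) = 48

48


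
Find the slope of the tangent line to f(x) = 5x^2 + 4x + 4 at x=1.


The slope of the tangent line equals f'(x) at the point.
f(x) = 5x^2 + 4x + 4
f'(x) = 10x + 4
At x = 1:
f'(1) = 10 * 1 + 4
= 10 + 4
= 14

14


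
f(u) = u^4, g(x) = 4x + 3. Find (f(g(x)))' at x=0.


Using the chain rule: (f(g(x)))' = f'(g(x)) * g'(x)
First, find g(0):
g(0) = 4 * 0 + 3 = 3
Next, f'(u) = 4u^3
And g'(x) = 4
So f'(g(0)) * g'(0)
= 4 * 3^3 * 4
= 4 * 27 * 4
= 432

432


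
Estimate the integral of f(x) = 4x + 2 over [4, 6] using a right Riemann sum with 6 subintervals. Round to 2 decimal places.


Right Riemann sum uses right endpoints of each subinterval.
Interval: [4, 6], n = 6
dx = (6 - 4) / 6 = 1/3
Right endpoints: [13/3, 14/3, 5, 16/3, 17/3, 6]
f values: [58/3, 62/3, 22, 70/3, 74/3, 26]
Sum = dx * (sum of f values)
= 1/3 * 136
= 136/3 ≈ 45.33

45.33


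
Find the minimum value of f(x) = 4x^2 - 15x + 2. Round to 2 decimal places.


For a quadratic f(x) = ax^2 + bx + c with a > 0, the minimum is at the vertex.
Vertex x-coordinate: x = -b/(2a)
x = -(-15) / (2 * 4)
x = 15/8
Substitute back to find the minimum value:
f(15/8) = 4 * (15/8)^2 - 15 * (15/8) + 2
= 225/16 - 225/8 + 2
= -193/16 ≈ -12.06

-12.06


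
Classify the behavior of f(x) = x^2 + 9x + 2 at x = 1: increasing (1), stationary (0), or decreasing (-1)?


Compute f'(x) to determine behavior:
f'(x) = 2x + 9
f'(1) = 2 * 1 + 9
= 2 + 9
= 11
Since f'(1) > 0, the function is increasing (1)

1


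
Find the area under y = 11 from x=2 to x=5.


The area under a constant function y = 11 is a rectangle.
Width = 5 - 2 = 3
Height = 11
Area = width * height
= 3 * 11
= 33

33


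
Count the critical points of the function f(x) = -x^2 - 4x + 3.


Find where f'(x) = 0:
f'(x) = -2x - 4
Set f'(x) = 0:
-2x - 4 = 0
x = 4 / (-2) = -2
This is a linear equation in x, so there is exactly one solution.
Number of critical points: 1

1


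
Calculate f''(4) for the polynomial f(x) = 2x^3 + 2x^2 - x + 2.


First derivative:
f'(x) = 6x^2 + 4x - 1
Second derivative:
f''(x) = 12x + 4
Substitute x = 4:
f''(4) = 12 * 4 + 4
= 48 + 4
= 52

52


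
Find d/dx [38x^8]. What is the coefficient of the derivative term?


We apply the power rule: d/dx [ax^n] = a*n * x^(n-1)
d/dx [38x^8]
= 38 * 8 * x^(8-1)
= 304x^7
The coefficient is 304

304


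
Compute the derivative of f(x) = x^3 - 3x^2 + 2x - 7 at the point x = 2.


Differentiate f(x) = x^3 - 3x^2 + 2x - 7 term by term:
f'(x) = 3x^2 - 6x + 2
Substitute x = 2:
f'(2) = 3 * 2^2 - 6 * 2 + 2
= 12 - 12 + 2
= 2

2


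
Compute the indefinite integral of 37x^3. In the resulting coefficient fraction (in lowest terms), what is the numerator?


Apply the power rule for integration:
integral of ax^n dx = a/(n+1) * x^(n+1) + C
integral of 37x^3 dx
= 37/4 * x^4 + C
The coefficient in lowest terms is 37/4, and its numerator is 37

37


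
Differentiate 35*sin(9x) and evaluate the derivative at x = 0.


Apply the chain rule to differentiate 35*sin(9x):
d/dx [35*sin(9x)]
= 35 * cos(9x) * d/dx(9x)
= 35 * 9 * cos(9x)
= 315 * cos(9x)
Evaluate at x = 0:
= 315 * cos(0)
= 315 * 1
= 315

315


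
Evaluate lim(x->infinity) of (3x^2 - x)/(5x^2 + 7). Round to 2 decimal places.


For limits at infinity with equal-degree polynomials,
we compare leading coefficients.
Numerator leading term: 3x^2
Denominator leading term: 5x^2
Divide both by x^2:
lim = (3 - 1/x) / (5 + 7/x^2)
As x -> infinity, the 1/x and 1/x^2 terms vanish:
= 3/5 = 0.60

0.60


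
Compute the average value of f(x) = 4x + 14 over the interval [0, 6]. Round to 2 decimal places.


Average value = 1/(b-a) * integral from a to b of f(x) dx
First compute the integral of 4x + 14:
F(x) = 2x^2 + 14x
F(6) = 2 * 36 + 14 * 6 = 156
F(0) = 2 * 0 + 14 * 0 = 0
Integral = 156 - 0 = 156
Average = 156 / (6 - 0) = 156 / 6
= 26 = 26.00

26.00


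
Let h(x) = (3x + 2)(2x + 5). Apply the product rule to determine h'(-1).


Let u(x) = 3x + 2 and v(x) = 2x + 5
u'(x) = 3
v'(x) = 2
Product rule: h'(x) = u'(x)*v(x) + u(x)*v'(x)
= 3 * (2x + 5) + (3x + 2) * 2
At x = -1:
u(-1) = 3 * (-1) + 2 = -1
v(-1) = 2 * (-1) + 5 = 3
h'(-1) = 3 * 3 + (-1) * 2
= 9 - 2
= 7

7


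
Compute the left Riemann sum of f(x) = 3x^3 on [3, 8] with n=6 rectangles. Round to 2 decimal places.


Left Riemann sum uses left endpoints of each subinterval.
Interval: [3, 8], n = 6
dx = (8 - 3) / 6 = 5/6
Left endpoints: [3, 23/6, 14/3, 11/2, 19/3, 43/6]
f values: [81, 12167/72, 2744/9, 3993/8, 6859/9, 79507/72]
Sum = dx * (sum of f values)
= 5/6 * 23363/8
= 116815/48 ≈ 2433.65

2433.65


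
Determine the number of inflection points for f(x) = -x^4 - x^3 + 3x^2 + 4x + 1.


Inflection points occur where f''(x) = 0 and concavity changes.
f(x) = -x^4 - x^3 + 3x^2 + 4x + 1
f'(x) = -4x^3 - 3x^2 + 6x + 4
f''(x) = -12x^2 - 6x + 6
This is a quadratic in x. Use the discriminant to count real roots.
Discriminant = (-6)^2 - 4 * (-12) * 6
= 36 - (-288)
= 324
Since discriminant > 0, f''(x) = 0 has 2 distinct real solutions.
A quadratic with two distinct real roots changes sign at each root, so concavity changes at both.
Number of inflection points: 2

2


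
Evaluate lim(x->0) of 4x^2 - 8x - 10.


Since polynomials are continuous, we use direct substitution.
lim(x->0) of 4x^2 - 8x - 10
= 4 * 0^2 - 8 * 0 - 10
= 0 + 0 - 10
= -10

-10


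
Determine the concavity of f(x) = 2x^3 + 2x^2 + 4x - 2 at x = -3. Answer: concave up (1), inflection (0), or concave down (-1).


Concavity is determined by the sign of f''(x).
f(x) = 2x^3 + 2x^2 + 4x - 2
f'(x) = 6x^2 + 4x + 4
f''(x) = 12x + 4
f''(-3) = 12 * (-3) + 4
= -36 + 4
= -32
Since f''(-3) < 0, the function is concave down (-1)

-1


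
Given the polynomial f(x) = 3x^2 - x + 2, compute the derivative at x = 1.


Differentiate term by term using power and sum rules:
f(x) = 3x^2 - x + 2
f'(x) = 6x - 1
Substitute x = 1:
f'(1) = 6 * 1 - 1
= 6 - 1
= 5

5


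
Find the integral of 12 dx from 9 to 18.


The integral of a constant k over [a, b] equals k * (b - a).
integral from 9 to 18 of 12 dx
= 12 * (18 - 9)
= 12 * 9
= 108

108


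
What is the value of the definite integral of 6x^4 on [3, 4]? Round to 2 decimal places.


Find the antiderivative of 6x^4:
F(x) = 6/5 * x^5
Apply the Fundamental Theorem of Calculus:
F(4) - F(3)
= 6/5 * 4^5 - 6/5 * 3^5
= 6/5 * (1024 - 243)
= 6/5 * 781
= 4686/5 = 937.20

937.20


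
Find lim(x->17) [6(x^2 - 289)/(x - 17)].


Direct substitution gives 0/0, so we factor the numerator.
Factor: 6(x^2 - 289) = 6 * (x - 17)(x + 17)
Cancel the common factor (x - 17):
6(x^2 - 289)/(x - 17) = 6 * (x + 17)
Now substitute x = 17:
= 6 * (17 + 17) = 204

204


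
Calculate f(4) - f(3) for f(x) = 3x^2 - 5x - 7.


Net change = f(b) - f(a)
f(x) = 3x^2 - 5x - 7
Compute f(4):
f(4) = 3 * 4^2 - 5 * 4 - 7
= 48 - 20 - 7
= 21
Compute f(3):
f(3) = 3 * 3^2 - 5 * 3 - 7
= 27 - 15 - 7
= 5
Net change = 21 - 5 = 16

16


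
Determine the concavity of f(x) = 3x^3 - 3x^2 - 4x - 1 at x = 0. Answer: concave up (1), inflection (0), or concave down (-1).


Concavity is determined by the sign of f''(x).
f(x) = 3x^3 - 3x^2 - 4x - 1
f'(x) = 9x^2 - 6x - 4
f''(x) = 18x - 6
f''(0) = 18 * 0 - 6
= 0 - 6
= -6
Since f''(0) < 0, the function is concave down (-1)

-1


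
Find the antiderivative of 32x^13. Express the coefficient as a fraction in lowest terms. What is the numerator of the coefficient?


Apply the power rule for integration:
integral of ax^n dx = a/(n+1) * x^(n+1) + C
integral of 32x^13 dx
= 32/14 * x^14 + C
= 16/7 * x^14 + C
The coefficient in lowest terms is 16/7, and its numerator is 16

16


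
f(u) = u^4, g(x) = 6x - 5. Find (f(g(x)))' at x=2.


Using the chain rule: (f(g(x)))' = f'(g(x)) * g'(x)
First, find g(2):
g(2) = 6 * 2 - 5 = 7
Next, f'(u) = 4u^3
And g'(x) = 6
So f'(g(2)) * g'(2)
= 4 * 7^3 * 6
= 4 * 343 * 6
= 8232

8232


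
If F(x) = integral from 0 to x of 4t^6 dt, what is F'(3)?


By the Fundamental Theorem of Calculus (Part 1):
If F(x) = integral from 0 to x of f(t) dt, then F'(x) = f(x)
Here f(t) = 4t^6
So F'(x) = 4x^6
Evaluate at x = 3:
F'(3) = 4 * 3^6
= 4 * 729
= 2916

2916


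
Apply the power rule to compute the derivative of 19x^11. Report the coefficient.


We apply the power rule: d/dx [ax^n] = a*n * x^(n-1)
d/dx [19x^11]
= 19 * 11 * x^(11-1)
= 209x^10
The coefficient is 209

209


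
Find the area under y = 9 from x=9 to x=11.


The area under a constant function y = 9 is a rectangle.
Width = 11 - 9 = 2
Height = 9
Area = width * height
= 2 * 9
= 18

18


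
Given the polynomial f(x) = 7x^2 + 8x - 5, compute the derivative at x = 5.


Differentiate term by term using power and sum rules:
f(x) = 7x^2 + 8x - 5
f'(x) = 14x + 8
Substitute x = 5:
f'(5) = 14 * 5 + 8
= 70 + 8
= 78

78


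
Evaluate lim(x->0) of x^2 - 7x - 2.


Since polynomials are continuous, we use direct substitution.
lim(x->0) of x^2 - 7x - 2
= 1 * 0^2 - 7 * 0 - 2
= 0 + 0 - 2
= -2

-2


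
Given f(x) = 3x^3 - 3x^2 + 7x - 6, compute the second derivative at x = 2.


First derivative:
f'(x) = 9x^2 - 6x + 7
Second derivative:
f''(x) = 18x - 6
Substitute x = 2:
f''(2) = 18 * 2 - 6
= 36 - 6
= 30

30


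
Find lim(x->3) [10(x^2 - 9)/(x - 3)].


Direct substitution gives 0/0, so we factor the numerator.
Factor: 10(x^2 - 9) = 10 * (x - 3)(x + 3)
Cancel the common factor (x - 3):
10(x^2 - 9)/(x - 3) = 10 * (x + 3)
Now substitute x = 3:
= 10 * (3 + 3) = 60

60


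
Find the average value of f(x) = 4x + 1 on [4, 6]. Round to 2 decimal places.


Average value = 1/(b-a) * integral from a to b of f(x) dx
First compute the integral of 4x + 1:
F(x) = 2x^2 + x
F(6) = 2 * 36 + 1 * 6 = 78
F(4) = 2 * 16 + 1 * 4 = 36
Integral = 78 - 36 = 42
Average = 42 / (6 - 4) = 42 / 2
= 21 = 21.00

21.00


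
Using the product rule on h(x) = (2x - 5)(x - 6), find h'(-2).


Let u(x) = 2x - 5 and v(x) = x - 6
u'(x) = 2
v'(x) = 1
Product rule: h'(x) = u'(x)*v(x) + u(x)*v'(x)
= 2 * (x - 6) + (2x - 5) * 1
At x = -2:
u(-2) = 2 * (-2) - 5 = -9
v(-2) = 1 * (-2) - 6 = -8
h'(-2) = 2 * (-8) + (-9) * 1
= -16 - 9
= -25

-25


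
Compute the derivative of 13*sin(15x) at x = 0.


Apply the chain rule to differentiate 13*sin(15x):
d/dx [13*sin(15x)]
= 13 * cos(15x) * d/dx(15x)
= 13 * 15 * cos(15x)
= 195 * cos(15x)
Evaluate at x = 0:
= 195 * cos(0)
= 195 * 1
= 195

195


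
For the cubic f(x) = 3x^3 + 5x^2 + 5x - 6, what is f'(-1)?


Differentiate f(x) = 3x^3 + 5x^2 + 5x - 6 term by term:
f'(x) = 9x^2 + 10x + 5
Substitute x = -1:
f'(-1) = 9 * (-1)^2 + 10 * (-1) + 5
= 9 - 10 + 5
= 4

4


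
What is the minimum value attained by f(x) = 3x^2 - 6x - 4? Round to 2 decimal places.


For a quadratic f(x) = ax^2 + bx + c with a > 0, the minimum is at the vertex.
Vertex x-coordinate: x = -b/(2a)
x = -(-6) / (2 * 3)
x = 6/6 = 1
Substitute back to find the minimum value:
f(1) = 3 * 1^2 - 6 * 1 - 4
= 3 - 6 - 4
= -7 = -7.00

-7.00


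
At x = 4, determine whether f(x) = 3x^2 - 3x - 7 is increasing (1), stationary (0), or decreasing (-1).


Compute f'(x) to determine behavior:
f'(x) = 6x - 3
f'(4) = 6 * 4 - 3
= 24 - 3
= 21
Since f'(4) > 0, the function is increasing (1)

1


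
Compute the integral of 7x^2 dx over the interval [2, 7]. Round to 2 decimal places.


Find the antiderivative of 7x^2:
F(x) = 7/3 * x^3
Apply the Fundamental Theorem of Calculus:
F(7) - F(2)
= 7/3 * 7^3 - 7/3 * 2^3
= 7/3 * (343 - 8)
= 7/3 * 335
= 2345/3 ≈ 781.67

781.67


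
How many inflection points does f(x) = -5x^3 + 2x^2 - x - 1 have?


Inflection points occur where f''(x) = 0 and concavity changes.
f(x) = -5x^3 + 2x^2 - x - 1
f'(x) = -15x^2 + 4x - 1
f''(x) = -30x + 4
Set f''(x) = 0:
-30x + 4 = 0
x = -4 / (-30) = 2/15
Since f''(x) is linear (degree 1), it changes sign at this point.
Therefore there is exactly 1 inflection point.

1


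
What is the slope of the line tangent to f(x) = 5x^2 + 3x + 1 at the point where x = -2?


The slope of the tangent line equals f'(x) at the point.
f(x) = 5x^2 + 3x + 1
f'(x) = 10x + 3
At x = -2:
f'(-2) = 10 * (-2) + 3
= -20 + 3
= -17

-17


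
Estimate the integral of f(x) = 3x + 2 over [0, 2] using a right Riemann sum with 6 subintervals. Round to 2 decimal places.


Right Riemann sum uses right endpoints of each subinterval.
Interval: [0, 2], n = 6
dx = (2 - 0) / 6 = 1/3
Right endpoints: [1/3, 2/3, 1, 4/3, 5/3, 2]
f values: [3, 4, 5, 6, 7, 8]
Sum = dx * (sum of f values)
= 1/3 * 33
= 11 = 11.00

11.00


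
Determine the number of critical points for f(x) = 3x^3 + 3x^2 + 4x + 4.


Find where f'(x) = 0:
f(x) = 3x^3 + 3x^2 + 4x + 4
f'(x) = 9x^2 + 6x + 4
This is a quadratic in x. Use the discriminant to count real roots.
Discriminant = (6)^2 - 4 * 9 * 4
= 36 - 144
= -108
Since discriminant < 0, f'(x) = 0 has no real solutions.
Number of critical points: 0

0


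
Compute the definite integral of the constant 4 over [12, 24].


The integral of a constant k over [a, b] equals k * (b - a).
integral from 12 to 24 of 4 dx
= 4 * (24 - 12)
= 4 * 12
= 48

48


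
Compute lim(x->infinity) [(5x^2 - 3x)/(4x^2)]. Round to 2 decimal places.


For limits at infinity with equal-degree polynomials,
we compare leading coefficients.
Numerator leading term: 5x^2
Denominator leading term: 4x^2
Divide both by x^2:
lim = (5 - 3/x) / (4)
As x -> infinity, the 1/x and 1/x^2 terms vanish:
= 5/4 = 1.25

1.25


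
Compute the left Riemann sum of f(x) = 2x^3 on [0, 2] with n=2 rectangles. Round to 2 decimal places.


Left Riemann sum uses left endpoints of each subinterval.
Interval: [0, 2], n = 2
dx = (2 - 0) / 2 = 1
Left endpoints: [0, 1]
f values: [0, 2]
Sum = dx * (sum of f values)
= 1 * 2
= 2 = 2.00

2.00


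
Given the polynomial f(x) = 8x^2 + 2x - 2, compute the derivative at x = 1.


Differentiate term by term using power and sum rules:
f(x) = 8x^2 + 2x - 2
f'(x) = 16x + 2
Substitute x = 1:
f'(1) = 16 * 1 + 2
= 16 + 2
= 18

18


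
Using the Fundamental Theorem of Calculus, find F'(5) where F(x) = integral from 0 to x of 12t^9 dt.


By the Fundamental Theorem of Calculus (Part 1):
If F(x) = integral from 0 to x of f(t) dt, then F'(x) = f(x)
Here f(t) = 12t^9
So F'(x) = 12x^9
Evaluate at x = 5:
F'(5) = 12 * 5^9
= 12 * 1953125
= 23437500

23437500


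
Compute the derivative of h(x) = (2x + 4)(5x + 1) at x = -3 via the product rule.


Let u(x) = 2x + 4 and v(x) = 5x + 1
u'(x) = 2
v'(x) = 5
Product rule: h'(x) = u'(x)*v(x) + u(x)*v'(x)
= 2 * (5x + 1) + (2x + 4) * 5
At x = -3:
u(-3) = 2 * (-3) + 4 = -2
v(-3) = 5 * (-3) + 1 = -14
h'(-3) = 2 * (-14) + (-2) * 5
= -28 - 10
= -38

-38


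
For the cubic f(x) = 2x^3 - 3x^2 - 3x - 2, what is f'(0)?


Differentiate f(x) = 2x^3 - 3x^2 - 3x - 2 term by term:
f'(x) = 6x^2 - 6x - 3
Substitute x = 0:
f'(0) = 6 * 0^2 - 6 * 0 - 3
= 0 + 0 - 3
= -3

-3


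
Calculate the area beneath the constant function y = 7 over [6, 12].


The area under a constant function y = 7 is a rectangle.
Width = 12 - 6 = 6
Height = 7
Area = width * height
= 6 * 7
= 42

42


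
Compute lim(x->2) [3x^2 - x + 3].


Since polynomials are continuous, we use direct substitution.
lim(x->2) of 3x^2 - x + 3
= 3 * 2^2 - 1 * 2 + 3
= 12 - 2 + 3
= 13

13


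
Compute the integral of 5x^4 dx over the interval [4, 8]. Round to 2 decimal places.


Find the antiderivative of 5x^4:
F(x) = 5/5 * x^5
Apply the Fundamental Theorem of Calculus:
F(8) - F(4)
= 5/5 * 8^5 - 5/5 * 4^5
= 5/5 * (32768 - 1024)
= 5/5 * 31744
= 31744 = 31744.00

31744.00
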